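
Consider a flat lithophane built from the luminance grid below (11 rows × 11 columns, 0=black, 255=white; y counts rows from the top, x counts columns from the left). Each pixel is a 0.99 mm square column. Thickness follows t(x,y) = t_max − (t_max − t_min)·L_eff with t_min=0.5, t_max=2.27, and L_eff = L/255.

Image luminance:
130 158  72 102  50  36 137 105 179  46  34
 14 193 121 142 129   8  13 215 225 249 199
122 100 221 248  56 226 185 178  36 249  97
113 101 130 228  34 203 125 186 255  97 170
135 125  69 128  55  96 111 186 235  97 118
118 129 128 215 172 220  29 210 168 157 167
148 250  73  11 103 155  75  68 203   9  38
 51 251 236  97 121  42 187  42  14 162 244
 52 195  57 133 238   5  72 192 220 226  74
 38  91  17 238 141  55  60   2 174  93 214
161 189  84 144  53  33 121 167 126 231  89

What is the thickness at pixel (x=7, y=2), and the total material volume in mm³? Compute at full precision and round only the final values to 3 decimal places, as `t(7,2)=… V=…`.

span = t_max - t_min = 2.27 - 0.5 = 1.770
L(7,2) = 178, L_eff = 178/255 = 0.698039
t(7,2) = 2.27 - 1.770·0.698039 = 1.034
Σt over all 11·11 pixels = 283449/1700 ≈ 166.7347059
V = pitch²·Σt = 0.99²·283449/1700 = 163.417

t(7,2)=1.034 V=163.417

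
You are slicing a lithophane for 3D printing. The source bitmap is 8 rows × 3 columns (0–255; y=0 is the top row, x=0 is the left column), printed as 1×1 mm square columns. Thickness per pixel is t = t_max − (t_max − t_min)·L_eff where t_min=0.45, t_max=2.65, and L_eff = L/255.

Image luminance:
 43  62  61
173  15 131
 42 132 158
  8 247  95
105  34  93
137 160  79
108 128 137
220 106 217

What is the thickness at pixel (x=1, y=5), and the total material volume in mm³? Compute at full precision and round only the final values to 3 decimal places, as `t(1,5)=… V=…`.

span = t_max - t_min = 2.65 - 0.45 = 2.200
L(1,5) = 160, L_eff = 160/255 = 0.627451
t(1,5) = 2.65 - 2.200·0.627451 = 1.270
Σt over all 8·3 pixels = 17163/425 ≈ 40.3835294
V = pitch²·Σt = 1²·17163/425 = 40.384

t(1,5)=1.270 V=40.384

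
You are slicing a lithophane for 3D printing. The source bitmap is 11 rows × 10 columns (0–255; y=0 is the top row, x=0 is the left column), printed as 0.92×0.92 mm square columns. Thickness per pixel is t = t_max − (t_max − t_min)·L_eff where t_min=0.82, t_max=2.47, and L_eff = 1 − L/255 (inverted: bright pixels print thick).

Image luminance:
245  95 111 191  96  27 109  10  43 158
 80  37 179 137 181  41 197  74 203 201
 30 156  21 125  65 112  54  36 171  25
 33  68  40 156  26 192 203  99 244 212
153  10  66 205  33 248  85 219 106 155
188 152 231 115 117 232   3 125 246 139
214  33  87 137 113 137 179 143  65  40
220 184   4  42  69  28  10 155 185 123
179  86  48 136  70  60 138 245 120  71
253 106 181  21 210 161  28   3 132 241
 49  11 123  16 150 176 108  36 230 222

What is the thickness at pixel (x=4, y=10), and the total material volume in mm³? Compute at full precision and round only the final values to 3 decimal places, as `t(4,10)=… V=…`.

span = t_max - t_min = 2.47 - 0.82 = 1.650
L(4,10) = 150, L_eff = 1 - 150/255 = 0.411765 (inverted)
t(4,10) = 2.47 - 1.650·0.411765 = 1.791
Σt over all 11·10 pixels = 297319/1700 ≈ 174.8935294
V = pitch²·Σt = 0.92²·297319/1700 = 148.030

t(4,10)=1.791 V=148.030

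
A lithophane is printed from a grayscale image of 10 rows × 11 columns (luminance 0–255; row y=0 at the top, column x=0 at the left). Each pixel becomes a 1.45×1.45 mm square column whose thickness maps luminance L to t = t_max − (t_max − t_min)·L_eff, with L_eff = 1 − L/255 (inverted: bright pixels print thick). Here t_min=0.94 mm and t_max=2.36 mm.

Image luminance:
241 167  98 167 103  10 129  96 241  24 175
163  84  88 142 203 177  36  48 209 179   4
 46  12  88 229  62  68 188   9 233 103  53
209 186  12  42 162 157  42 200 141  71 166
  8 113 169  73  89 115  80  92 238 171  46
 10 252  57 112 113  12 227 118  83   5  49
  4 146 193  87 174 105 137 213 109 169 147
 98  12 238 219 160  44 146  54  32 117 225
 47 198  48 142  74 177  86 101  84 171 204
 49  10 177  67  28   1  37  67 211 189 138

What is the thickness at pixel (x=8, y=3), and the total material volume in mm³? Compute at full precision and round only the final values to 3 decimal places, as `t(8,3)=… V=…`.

span = t_max - t_min = 2.36 - 0.94 = 1.420
L(8,3) = 141, L_eff = 1 - 141/255 = 0.447059 (inverted)
t(8,3) = 2.36 - 1.420·0.447059 = 1.725
Σt over all 10·11 pixels = 73836/425 ≈ 173.7317647
V = pitch²·Σt = 1.45²·73836/425 = 365.271

t(8,3)=1.725 V=365.271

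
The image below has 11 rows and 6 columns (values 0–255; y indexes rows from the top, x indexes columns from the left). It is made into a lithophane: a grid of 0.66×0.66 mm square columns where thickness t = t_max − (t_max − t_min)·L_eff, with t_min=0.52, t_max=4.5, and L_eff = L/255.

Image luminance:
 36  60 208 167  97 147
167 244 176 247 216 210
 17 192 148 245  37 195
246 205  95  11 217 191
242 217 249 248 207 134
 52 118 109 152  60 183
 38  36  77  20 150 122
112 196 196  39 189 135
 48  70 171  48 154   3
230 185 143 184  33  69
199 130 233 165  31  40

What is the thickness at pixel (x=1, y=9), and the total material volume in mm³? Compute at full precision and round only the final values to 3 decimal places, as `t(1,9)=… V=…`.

t(1,9)=1.613 V=66.886

span = t_max - t_min = 4.5 - 0.52 = 3.980
L(1,9) = 185, L_eff = 185/255 = 0.725490
t(1,9) = 4.5 - 3.980·0.725490 = 1.613
Σt over all 11·6 pixels = 1957741/12750 ≈ 153.5483137
V = pitch²·Σt = 0.66²·1957741/12750 = 66.886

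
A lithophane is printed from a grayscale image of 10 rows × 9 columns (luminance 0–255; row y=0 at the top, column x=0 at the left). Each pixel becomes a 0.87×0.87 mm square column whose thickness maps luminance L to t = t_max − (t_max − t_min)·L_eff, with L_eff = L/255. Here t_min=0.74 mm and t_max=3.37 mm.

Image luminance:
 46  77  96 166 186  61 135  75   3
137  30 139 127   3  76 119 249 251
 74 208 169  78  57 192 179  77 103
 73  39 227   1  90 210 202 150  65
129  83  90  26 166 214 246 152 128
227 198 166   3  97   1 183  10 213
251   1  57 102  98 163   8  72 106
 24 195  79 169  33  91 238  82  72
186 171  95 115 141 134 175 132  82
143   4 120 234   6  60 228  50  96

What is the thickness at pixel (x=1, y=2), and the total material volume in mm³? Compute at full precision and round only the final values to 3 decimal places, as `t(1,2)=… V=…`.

span = t_max - t_min = 3.37 - 0.74 = 2.630
L(1,2) = 208, L_eff = 208/255 = 0.815686
t(1,2) = 3.37 - 2.630·0.815686 = 1.225
Σt over all 10·9 pixels = 331247/1700 ≈ 194.8511765
V = pitch²·Σt = 0.87²·331247/1700 = 147.483

t(1,2)=1.225 V=147.483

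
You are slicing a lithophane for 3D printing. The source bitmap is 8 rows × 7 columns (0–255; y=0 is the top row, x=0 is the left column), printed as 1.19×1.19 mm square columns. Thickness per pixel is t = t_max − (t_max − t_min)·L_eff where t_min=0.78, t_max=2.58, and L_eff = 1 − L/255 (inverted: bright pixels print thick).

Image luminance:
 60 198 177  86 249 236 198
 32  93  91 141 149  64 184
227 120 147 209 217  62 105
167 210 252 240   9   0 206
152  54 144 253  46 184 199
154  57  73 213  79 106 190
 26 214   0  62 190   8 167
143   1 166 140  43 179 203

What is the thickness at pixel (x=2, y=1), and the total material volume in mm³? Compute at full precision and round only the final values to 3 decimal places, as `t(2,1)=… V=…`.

span = t_max - t_min = 2.58 - 0.78 = 1.800
L(2,1) = 91, L_eff = 1 - 91/255 = 0.643137 (inverted)
t(2,1) = 2.58 - 1.800·0.643137 = 1.422
Σt over all 8·7 pixels = 41289/425 ≈ 97.1505882
V = pitch²·Σt = 1.19²·41289/425 = 137.575

t(2,1)=1.422 V=137.575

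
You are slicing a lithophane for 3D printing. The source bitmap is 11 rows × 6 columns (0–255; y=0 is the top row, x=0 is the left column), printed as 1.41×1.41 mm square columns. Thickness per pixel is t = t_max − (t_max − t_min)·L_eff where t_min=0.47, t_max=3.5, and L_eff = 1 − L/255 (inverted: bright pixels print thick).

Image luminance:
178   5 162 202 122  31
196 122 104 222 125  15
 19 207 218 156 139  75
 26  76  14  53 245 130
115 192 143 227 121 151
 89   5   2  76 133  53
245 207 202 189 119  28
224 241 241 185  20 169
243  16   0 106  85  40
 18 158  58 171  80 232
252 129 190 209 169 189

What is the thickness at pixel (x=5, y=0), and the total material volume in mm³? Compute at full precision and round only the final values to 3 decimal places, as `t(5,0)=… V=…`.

t(5,0)=0.838 V=263.981

span = t_max - t_min = 3.5 - 0.47 = 3.030
L(5,0) = 31, L_eff = 1 - 31/255 = 0.878431 (inverted)
t(5,0) = 3.5 - 3.030·0.878431 = 0.838
Σt over all 11·6 pixels = 564317/4250 ≈ 132.7804706
V = pitch²·Σt = 1.41²·564317/4250 = 263.981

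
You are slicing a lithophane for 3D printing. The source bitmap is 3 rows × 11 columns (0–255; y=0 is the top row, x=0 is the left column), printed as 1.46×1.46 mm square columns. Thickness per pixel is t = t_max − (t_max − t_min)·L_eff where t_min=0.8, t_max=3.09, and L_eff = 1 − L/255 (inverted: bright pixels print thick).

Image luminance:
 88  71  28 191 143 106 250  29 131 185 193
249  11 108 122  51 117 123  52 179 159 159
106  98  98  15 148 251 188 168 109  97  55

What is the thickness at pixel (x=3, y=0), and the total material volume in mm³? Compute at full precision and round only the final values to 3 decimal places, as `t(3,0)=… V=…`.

t(3,0)=2.515 V=134.338

span = t_max - t_min = 3.09 - 0.8 = 2.290
L(3,0) = 191, L_eff = 1 - 191/255 = 0.250980 (inverted)
t(3,0) = 3.09 - 2.290·0.250980 = 2.515
Σt over all 3·11 pixels = 803531/12750 ≈ 63.0220392
V = pitch²·Σt = 1.46²·803531/12750 = 134.338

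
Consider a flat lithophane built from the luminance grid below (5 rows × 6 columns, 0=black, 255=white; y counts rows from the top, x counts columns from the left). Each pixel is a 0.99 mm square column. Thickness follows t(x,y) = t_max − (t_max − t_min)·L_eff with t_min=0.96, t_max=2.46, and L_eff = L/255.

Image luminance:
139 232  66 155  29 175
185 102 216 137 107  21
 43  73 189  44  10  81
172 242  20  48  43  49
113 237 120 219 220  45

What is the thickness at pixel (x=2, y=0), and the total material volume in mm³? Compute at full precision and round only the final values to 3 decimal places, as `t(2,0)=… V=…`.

span = t_max - t_min = 2.46 - 0.96 = 1.500
L(2,0) = 66, L_eff = 66/255 = 0.258824
t(2,0) = 2.46 - 1.500·0.258824 = 2.072
Σt over all 5·6 pixels = 4507/85 ≈ 53.0235294
V = pitch²·Σt = 0.99²·4507/85 = 51.968

t(2,0)=2.072 V=51.968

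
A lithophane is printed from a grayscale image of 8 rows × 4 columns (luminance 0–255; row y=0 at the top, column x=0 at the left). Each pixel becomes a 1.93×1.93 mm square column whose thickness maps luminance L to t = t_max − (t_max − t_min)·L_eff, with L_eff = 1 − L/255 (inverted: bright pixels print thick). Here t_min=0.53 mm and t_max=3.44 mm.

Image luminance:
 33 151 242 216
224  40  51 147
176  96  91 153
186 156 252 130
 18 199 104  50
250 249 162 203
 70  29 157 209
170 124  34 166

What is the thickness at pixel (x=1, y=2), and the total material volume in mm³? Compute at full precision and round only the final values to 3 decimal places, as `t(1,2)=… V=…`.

t(1,2)=1.626 V=256.074

span = t_max - t_min = 3.44 - 0.53 = 2.910
L(1,2) = 96, L_eff = 1 - 96/255 = 0.623529 (inverted)
t(1,2) = 3.44 - 2.910·0.623529 = 1.626
Σt over all 8·4 pixels = 292173/4250 ≈ 68.7465882
V = pitch²·Σt = 1.93²·292173/4250 = 256.074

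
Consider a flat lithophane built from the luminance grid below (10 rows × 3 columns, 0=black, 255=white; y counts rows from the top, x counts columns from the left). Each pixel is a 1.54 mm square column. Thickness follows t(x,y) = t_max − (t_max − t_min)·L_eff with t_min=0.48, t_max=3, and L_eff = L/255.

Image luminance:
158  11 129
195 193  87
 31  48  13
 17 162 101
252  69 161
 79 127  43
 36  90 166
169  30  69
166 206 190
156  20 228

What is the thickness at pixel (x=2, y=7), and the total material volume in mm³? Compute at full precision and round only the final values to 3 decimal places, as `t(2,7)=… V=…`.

span = t_max - t_min = 3 - 0.48 = 2.520
L(2,7) = 69, L_eff = 69/255 = 0.270588
t(2,7) = 3 - 2.520·0.270588 = 2.318
Σt over all 10·3 pixels = 119808/2125 ≈ 56.3802353
V = pitch²·Σt = 1.54²·119808/2125 = 133.711

t(2,7)=2.318 V=133.711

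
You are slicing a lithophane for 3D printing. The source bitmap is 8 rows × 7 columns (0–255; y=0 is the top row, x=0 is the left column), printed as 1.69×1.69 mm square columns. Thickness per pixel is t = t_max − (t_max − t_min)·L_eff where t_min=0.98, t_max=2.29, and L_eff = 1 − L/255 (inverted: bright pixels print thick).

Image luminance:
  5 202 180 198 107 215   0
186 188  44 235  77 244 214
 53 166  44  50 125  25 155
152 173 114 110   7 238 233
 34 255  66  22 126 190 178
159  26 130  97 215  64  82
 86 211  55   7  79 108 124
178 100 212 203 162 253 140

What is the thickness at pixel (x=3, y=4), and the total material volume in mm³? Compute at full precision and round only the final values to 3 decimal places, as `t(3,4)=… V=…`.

span = t_max - t_min = 2.29 - 0.98 = 1.310
L(3,4) = 22, L_eff = 1 - 22/255 = 0.913725 (inverted)
t(3,4) = 2.29 - 1.310·0.913725 = 1.093
Σt over all 8·7 pixels = 392667/4250 ≈ 92.3922353
V = pitch²·Σt = 1.69²·392667/4250 = 263.881

t(3,4)=1.093 V=263.881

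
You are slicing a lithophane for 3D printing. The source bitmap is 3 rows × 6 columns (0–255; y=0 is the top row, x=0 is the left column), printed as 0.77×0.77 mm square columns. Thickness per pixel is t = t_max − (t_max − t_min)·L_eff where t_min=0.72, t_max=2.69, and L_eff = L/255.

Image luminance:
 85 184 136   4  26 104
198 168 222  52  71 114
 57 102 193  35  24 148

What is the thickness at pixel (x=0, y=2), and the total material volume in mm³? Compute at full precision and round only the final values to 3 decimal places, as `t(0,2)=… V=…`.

t(0,2)=2.250 V=19.900

span = t_max - t_min = 2.69 - 0.72 = 1.970
L(0,2) = 57, L_eff = 57/255 = 0.223529
t(0,2) = 2.69 - 1.970·0.223529 = 2.250
Σt over all 3·6 pixels = 285293/8500 ≈ 33.5638824
V = pitch²·Σt = 0.77²·285293/8500 = 19.900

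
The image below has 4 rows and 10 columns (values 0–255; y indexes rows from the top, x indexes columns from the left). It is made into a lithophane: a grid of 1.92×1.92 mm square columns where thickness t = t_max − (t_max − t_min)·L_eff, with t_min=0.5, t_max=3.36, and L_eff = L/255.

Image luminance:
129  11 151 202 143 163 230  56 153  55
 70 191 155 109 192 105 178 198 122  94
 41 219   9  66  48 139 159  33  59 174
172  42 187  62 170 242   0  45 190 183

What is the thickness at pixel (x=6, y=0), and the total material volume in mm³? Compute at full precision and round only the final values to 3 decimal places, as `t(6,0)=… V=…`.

span = t_max - t_min = 3.36 - 0.5 = 2.860
L(6,0) = 230, L_eff = 230/255 = 0.901961
t(6,0) = 3.36 - 2.860·0.901961 = 0.780
Σt over all 4·10 pixels = 78.916
V = pitch²·Σt = 1.92²·78.916 = 290.916

t(6,0)=0.780 V=290.916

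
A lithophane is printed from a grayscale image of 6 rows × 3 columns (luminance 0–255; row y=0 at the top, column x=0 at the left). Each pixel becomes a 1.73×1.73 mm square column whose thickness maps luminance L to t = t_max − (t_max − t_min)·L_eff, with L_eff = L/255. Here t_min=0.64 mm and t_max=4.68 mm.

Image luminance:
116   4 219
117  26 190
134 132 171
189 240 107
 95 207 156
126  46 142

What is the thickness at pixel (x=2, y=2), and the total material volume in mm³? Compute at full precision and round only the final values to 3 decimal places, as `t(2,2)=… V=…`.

span = t_max - t_min = 4.68 - 0.64 = 4.040
L(2,2) = 171, L_eff = 171/255 = 0.670588
t(2,2) = 4.68 - 4.040·0.670588 = 1.971
Σt over all 6·3 pixels = 292913/6375 ≈ 45.9471373
V = pitch²·Σt = 1.73²·292913/6375 = 137.515

t(2,2)=1.971 V=137.515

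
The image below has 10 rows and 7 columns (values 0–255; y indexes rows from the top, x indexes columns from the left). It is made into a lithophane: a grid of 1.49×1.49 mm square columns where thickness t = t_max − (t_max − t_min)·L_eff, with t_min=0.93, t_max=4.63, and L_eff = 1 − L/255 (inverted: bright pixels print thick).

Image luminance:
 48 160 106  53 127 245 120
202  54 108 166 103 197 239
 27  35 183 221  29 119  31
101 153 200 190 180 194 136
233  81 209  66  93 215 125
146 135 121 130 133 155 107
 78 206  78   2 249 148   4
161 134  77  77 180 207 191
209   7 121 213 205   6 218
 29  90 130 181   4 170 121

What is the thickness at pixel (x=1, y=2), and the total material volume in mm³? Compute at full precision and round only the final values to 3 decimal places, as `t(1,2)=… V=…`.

span = t_max - t_min = 4.63 - 0.93 = 3.700
L(1,2) = 35, L_eff = 1 - 35/255 = 0.862745 (inverted)
t(1,2) = 4.63 - 3.700·0.862745 = 1.438
Σt over all 10·7 pixels = 505369/2550 ≈ 198.1839216
V = pitch²·Σt = 1.49²·505369/2550 = 439.988

t(1,2)=1.438 V=439.988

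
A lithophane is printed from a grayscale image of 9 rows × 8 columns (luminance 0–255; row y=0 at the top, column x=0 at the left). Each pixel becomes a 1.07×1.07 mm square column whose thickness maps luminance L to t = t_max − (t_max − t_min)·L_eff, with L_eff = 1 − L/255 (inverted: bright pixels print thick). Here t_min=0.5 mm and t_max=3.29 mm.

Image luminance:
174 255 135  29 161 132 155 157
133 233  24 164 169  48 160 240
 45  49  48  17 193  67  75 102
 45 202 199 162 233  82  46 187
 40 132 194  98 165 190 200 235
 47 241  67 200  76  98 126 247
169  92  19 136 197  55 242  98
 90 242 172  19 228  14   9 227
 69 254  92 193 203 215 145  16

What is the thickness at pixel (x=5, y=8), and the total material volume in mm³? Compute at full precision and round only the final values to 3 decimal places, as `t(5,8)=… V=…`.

span = t_max - t_min = 3.29 - 0.5 = 2.790
L(5,8) = 215, L_eff = 1 - 215/255 = 0.156863 (inverted)
t(5,8) = 3.29 - 2.790·0.156863 = 2.852
Σt over all 9·8 pixels = 141.834
V = pitch²·Σt = 1.07²·141.834 = 162.386

t(5,8)=2.852 V=162.386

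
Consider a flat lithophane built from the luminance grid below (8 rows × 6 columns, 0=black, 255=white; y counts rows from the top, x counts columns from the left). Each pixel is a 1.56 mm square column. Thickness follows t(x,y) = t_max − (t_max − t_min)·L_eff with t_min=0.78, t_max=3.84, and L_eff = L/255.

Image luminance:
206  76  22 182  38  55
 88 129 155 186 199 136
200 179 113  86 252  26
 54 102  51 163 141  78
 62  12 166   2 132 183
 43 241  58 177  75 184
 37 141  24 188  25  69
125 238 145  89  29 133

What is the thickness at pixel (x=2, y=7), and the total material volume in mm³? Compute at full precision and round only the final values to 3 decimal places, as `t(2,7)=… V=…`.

span = t_max - t_min = 3.84 - 0.78 = 3.060
L(2,7) = 145, L_eff = 145/255 = 0.568627
t(2,7) = 3.84 - 3.060·0.568627 = 2.100
Σt over all 8·6 pixels = 118.38
V = pitch²·Σt = 1.56²·118.38 = 288.090

t(2,7)=2.100 V=288.090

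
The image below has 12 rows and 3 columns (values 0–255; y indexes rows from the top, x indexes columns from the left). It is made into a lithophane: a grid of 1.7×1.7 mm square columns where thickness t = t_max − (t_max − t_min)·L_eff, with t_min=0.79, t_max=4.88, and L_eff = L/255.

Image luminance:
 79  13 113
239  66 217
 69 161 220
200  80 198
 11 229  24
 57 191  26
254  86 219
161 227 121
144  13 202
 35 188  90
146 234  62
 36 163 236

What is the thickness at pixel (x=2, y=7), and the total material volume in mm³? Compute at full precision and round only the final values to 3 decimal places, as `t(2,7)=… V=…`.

t(2,7)=2.939 V=284.756

span = t_max - t_min = 4.88 - 0.79 = 4.090
L(2,7) = 121, L_eff = 121/255 = 0.474510
t(2,7) = 4.88 - 4.090·0.474510 = 2.939
Σt over all 12·3 pixels = 50251/510 ≈ 98.5313725
V = pitch²·Σt = 1.7²·50251/510 = 284.756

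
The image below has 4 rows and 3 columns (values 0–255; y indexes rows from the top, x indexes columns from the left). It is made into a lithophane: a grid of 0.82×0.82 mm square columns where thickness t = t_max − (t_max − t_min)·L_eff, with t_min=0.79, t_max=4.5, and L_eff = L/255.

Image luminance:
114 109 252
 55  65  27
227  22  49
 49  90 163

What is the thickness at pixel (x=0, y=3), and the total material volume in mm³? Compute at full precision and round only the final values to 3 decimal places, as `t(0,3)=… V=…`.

t(0,3)=3.787 V=24.355

span = t_max - t_min = 4.5 - 0.79 = 3.710
L(0,3) = 49, L_eff = 49/255 = 0.192157
t(0,3) = 4.5 - 3.710·0.192157 = 3.787
Σt over all 4·3 pixels = 461819/12750 ≈ 36.2210980
V = pitch²·Σt = 0.82²·461819/12750 = 24.355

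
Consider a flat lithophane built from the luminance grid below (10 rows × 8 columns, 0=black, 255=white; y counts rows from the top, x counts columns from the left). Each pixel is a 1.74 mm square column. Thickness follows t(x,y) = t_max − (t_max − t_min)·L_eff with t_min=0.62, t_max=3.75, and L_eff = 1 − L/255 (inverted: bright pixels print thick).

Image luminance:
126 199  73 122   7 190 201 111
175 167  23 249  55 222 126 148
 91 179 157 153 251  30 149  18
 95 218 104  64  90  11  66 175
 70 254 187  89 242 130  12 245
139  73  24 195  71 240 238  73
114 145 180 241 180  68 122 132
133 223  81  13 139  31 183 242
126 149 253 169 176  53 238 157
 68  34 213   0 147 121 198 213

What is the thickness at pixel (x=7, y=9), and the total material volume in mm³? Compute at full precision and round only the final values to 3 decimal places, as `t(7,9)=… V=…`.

span = t_max - t_min = 3.75 - 0.62 = 3.130
L(7,9) = 213, L_eff = 1 - 213/255 = 0.164706 (inverted)
t(7,9) = 3.75 - 3.130·0.164706 = 3.234
Σt over all 10·8 pixels = 1555599/8500 ≈ 183.0116471
V = pitch²·Σt = 1.74²·1555599/8500 = 554.086

t(7,9)=3.234 V=554.086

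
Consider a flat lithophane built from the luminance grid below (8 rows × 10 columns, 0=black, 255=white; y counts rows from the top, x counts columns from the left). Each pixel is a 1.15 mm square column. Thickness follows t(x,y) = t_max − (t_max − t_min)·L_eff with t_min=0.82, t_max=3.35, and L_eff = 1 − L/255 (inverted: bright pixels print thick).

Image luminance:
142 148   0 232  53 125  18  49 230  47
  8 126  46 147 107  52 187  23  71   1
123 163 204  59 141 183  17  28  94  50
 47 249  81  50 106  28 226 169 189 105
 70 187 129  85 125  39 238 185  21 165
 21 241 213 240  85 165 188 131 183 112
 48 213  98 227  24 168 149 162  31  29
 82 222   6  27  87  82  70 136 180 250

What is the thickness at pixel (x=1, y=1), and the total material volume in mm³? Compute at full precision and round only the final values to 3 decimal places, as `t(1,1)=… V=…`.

span = t_max - t_min = 3.35 - 0.82 = 2.530
L(1,1) = 126, L_eff = 1 - 126/255 = 0.505882 (inverted)
t(1,1) = 3.35 - 2.530·0.505882 = 2.070
Σt over all 8·10 pixels = 2005007/12750 ≈ 157.2554510
V = pitch²·Σt = 1.15²·2005007/12750 = 207.970

t(1,1)=2.070 V=207.970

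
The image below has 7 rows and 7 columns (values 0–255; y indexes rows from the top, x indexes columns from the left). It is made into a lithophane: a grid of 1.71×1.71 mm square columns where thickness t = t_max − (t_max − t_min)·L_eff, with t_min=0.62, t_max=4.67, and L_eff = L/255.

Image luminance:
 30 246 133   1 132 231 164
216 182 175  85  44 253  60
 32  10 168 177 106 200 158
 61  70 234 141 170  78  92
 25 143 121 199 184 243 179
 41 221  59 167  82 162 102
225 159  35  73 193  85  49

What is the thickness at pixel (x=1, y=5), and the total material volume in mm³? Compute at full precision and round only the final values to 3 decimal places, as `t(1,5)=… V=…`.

t(1,5)=1.160 V=372.081

span = t_max - t_min = 4.67 - 0.62 = 4.050
L(1,5) = 221, L_eff = 221/255 = 0.866667
t(1,5) = 4.67 - 4.050·0.866667 = 1.160
Σt over all 7·7 pixels = 216319/1700 ≈ 127.2464706
V = pitch²·Σt = 1.71²·216319/1700 = 372.081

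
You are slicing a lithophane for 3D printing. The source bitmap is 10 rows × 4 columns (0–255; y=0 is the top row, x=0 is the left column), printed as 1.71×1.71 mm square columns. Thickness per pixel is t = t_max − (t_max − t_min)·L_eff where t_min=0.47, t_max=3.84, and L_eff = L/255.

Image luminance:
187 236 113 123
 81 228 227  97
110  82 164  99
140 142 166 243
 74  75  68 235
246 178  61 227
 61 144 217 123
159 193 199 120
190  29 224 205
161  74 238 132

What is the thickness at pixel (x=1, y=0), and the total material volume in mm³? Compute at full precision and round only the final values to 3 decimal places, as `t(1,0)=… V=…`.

t(1,0)=0.721 V=214.534

span = t_max - t_min = 3.84 - 0.47 = 3.370
L(1,0) = 236, L_eff = 236/255 = 0.925490
t(1,0) = 3.84 - 3.370·0.925490 = 0.721
Σt over all 10·4 pixels = 1870873/25500 ≈ 73.3675686
V = pitch²·Σt = 1.71²·1870873/25500 = 214.534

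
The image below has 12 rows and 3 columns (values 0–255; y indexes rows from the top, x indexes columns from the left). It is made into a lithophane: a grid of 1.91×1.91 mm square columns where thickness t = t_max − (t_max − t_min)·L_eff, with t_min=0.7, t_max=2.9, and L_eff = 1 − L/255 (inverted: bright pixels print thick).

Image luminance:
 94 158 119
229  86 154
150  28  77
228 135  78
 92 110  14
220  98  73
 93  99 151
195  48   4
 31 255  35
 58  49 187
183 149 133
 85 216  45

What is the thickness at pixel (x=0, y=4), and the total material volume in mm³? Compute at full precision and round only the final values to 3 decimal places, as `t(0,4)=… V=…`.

t(0,4)=1.494 V=222.832

span = t_max - t_min = 2.9 - 0.7 = 2.200
L(0,4) = 92, L_eff = 1 - 92/255 = 0.639216 (inverted)
t(0,4) = 2.9 - 2.200·0.639216 = 1.494
Σt over all 12·3 pixels = 77879/1275 ≈ 61.0815686
V = pitch²·Σt = 1.91²·77879/1275 = 222.832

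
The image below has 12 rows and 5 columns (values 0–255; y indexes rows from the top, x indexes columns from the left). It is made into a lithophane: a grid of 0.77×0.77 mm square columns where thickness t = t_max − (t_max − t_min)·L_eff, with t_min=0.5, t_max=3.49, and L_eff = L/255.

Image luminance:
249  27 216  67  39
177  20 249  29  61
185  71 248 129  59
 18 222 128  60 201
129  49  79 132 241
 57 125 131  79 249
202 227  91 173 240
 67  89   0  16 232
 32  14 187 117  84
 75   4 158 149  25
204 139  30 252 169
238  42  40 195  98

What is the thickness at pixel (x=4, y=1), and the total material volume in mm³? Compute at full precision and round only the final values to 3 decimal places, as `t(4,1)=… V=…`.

t(4,1)=2.775 V=73.299

span = t_max - t_min = 3.49 - 0.5 = 2.990
L(4,1) = 61, L_eff = 61/255 = 0.239216
t(4,1) = 3.49 - 2.990·0.239216 = 2.775
Σt over all 12·5 pixels = 630503/5100 ≈ 123.6280392
V = pitch²·Σt = 0.77²·630503/5100 = 73.299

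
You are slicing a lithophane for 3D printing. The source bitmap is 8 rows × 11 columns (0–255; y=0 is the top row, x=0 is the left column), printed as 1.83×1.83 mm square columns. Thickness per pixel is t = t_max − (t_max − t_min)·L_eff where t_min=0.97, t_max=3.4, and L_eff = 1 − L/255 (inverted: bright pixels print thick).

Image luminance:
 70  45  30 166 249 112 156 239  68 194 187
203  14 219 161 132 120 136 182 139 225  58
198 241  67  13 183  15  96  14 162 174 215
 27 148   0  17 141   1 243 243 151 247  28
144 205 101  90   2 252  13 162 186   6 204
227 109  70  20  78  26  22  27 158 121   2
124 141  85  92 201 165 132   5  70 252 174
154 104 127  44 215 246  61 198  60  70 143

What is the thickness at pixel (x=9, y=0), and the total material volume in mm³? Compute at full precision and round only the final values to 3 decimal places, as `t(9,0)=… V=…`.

span = t_max - t_min = 3.4 - 0.97 = 2.430
L(9,0) = 194, L_eff = 1 - 194/255 = 0.239216 (inverted)
t(9,0) = 3.4 - 2.430·0.239216 = 2.819
Σt over all 8·11 pixels = 1601737/8500 ≈ 188.4396471
V = pitch²·Σt = 1.83²·1601737/8500 = 631.066

t(9,0)=2.819 V=631.066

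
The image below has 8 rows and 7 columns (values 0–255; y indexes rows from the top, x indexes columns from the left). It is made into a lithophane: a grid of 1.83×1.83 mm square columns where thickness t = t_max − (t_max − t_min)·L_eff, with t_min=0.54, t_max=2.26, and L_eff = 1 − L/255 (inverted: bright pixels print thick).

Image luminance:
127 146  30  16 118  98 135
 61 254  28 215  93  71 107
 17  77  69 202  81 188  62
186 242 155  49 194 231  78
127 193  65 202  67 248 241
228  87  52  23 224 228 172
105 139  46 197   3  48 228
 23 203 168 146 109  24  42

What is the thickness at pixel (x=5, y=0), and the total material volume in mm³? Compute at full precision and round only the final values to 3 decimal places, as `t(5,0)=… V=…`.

t(5,0)=1.201 V=258.669

span = t_max - t_min = 2.26 - 0.54 = 1.720
L(5,0) = 98, L_eff = 1 - 98/255 = 0.615686 (inverted)
t(5,0) = 2.26 - 1.720·0.615686 = 1.201
Σt over all 8·7 pixels = 492404/6375 ≈ 77.2398431
V = pitch²·Σt = 1.83²·492404/6375 = 258.669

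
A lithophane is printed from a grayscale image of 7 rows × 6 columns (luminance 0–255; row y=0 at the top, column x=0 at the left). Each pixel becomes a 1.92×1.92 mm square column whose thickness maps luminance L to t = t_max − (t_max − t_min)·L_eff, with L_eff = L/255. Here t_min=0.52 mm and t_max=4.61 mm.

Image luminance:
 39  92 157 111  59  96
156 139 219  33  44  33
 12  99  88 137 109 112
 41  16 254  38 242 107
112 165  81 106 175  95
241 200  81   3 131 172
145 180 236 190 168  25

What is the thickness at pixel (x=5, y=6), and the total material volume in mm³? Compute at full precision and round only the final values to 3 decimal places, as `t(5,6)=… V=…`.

t(5,6)=4.209 V=421.733

span = t_max - t_min = 4.61 - 0.52 = 4.090
L(5,6) = 25, L_eff = 25/255 = 0.098039
t(5,6) = 4.61 - 4.090·0.098039 = 4.209
Σt over all 7·6 pixels = 2917259/25500 ≈ 114.4023137
V = pitch²·Σt = 1.92²·2917259/25500 = 421.733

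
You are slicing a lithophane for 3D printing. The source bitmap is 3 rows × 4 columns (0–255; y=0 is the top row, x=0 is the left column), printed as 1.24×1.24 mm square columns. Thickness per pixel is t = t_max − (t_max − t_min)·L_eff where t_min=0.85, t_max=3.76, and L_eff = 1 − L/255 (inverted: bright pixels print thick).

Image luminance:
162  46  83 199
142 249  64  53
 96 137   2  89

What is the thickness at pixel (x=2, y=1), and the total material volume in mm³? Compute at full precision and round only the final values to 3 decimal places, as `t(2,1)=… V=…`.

span = t_max - t_min = 3.76 - 0.85 = 2.910
L(2,1) = 64, L_eff = 1 - 64/255 = 0.749020 (inverted)
t(2,1) = 3.76 - 2.910·0.749020 = 1.580
Σt over all 3·4 pixels = 107467/4250 ≈ 25.2863529
V = pitch²·Σt = 1.24²·107467/4250 = 38.880

t(2,1)=1.580 V=38.880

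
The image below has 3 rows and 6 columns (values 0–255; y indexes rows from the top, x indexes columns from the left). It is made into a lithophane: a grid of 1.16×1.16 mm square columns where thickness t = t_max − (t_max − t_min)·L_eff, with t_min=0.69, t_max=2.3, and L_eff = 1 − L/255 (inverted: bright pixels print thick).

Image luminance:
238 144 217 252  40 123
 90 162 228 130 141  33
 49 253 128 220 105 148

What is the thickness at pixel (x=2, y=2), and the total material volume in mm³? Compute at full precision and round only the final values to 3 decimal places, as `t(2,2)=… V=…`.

t(2,2)=1.498 V=39.659

span = t_max - t_min = 2.3 - 0.69 = 1.610
L(2,2) = 128, L_eff = 1 - 128/255 = 0.498039 (inverted)
t(2,2) = 2.3 - 1.610·0.498039 = 1.498
Σt over all 3·6 pixels = 751571/25500 ≈ 29.4733725
V = pitch²·Σt = 1.16²·751571/25500 = 39.659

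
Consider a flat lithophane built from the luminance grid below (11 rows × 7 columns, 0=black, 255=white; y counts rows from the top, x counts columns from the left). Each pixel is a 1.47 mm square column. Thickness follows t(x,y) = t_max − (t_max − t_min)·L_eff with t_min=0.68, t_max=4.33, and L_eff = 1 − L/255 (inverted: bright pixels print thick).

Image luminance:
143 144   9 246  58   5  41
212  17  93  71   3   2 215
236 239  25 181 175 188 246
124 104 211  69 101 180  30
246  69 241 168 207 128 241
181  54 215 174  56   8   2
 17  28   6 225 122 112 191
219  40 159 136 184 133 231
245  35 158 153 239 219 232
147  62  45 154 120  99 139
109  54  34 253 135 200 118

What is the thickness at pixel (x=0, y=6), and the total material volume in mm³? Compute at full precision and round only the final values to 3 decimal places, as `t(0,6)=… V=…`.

t(0,6)=0.923 V=425.883

span = t_max - t_min = 4.33 - 0.68 = 3.650
L(0,6) = 17, L_eff = 1 - 17/255 = 0.933333 (inverted)
t(0,6) = 4.33 - 3.650·0.933333 = 0.923
Σt over all 11·7 pixels = 1005139/5100 ≈ 197.0860784
V = pitch²·Σt = 1.47²·1005139/5100 = 425.883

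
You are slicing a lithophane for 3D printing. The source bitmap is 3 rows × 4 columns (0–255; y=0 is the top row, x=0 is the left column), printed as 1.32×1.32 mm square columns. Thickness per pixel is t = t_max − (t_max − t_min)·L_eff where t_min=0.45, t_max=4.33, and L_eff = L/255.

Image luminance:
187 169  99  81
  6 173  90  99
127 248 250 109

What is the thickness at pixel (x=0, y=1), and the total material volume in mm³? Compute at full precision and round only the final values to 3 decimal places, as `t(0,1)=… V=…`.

span = t_max - t_min = 4.33 - 0.45 = 3.880
L(0,1) = 6, L_eff = 6/255 = 0.023529
t(0,1) = 4.33 - 3.880·0.023529 = 4.239
Σt over all 3·4 pixels = 57453/2125 ≈ 27.0367059
V = pitch²·Σt = 1.32²·57453/2125 = 47.109

t(0,1)=4.239 V=47.109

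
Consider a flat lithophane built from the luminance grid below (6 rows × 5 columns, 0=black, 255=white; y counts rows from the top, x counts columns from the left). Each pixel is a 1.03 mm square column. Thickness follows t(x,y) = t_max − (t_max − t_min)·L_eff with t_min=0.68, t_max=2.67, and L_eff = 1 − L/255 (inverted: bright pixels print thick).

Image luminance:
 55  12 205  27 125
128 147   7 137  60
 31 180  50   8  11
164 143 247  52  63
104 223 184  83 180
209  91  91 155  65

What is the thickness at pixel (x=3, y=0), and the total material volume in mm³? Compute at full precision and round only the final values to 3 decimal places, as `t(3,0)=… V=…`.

t(3,0)=0.891 V=48.442

span = t_max - t_min = 2.67 - 0.68 = 1.990
L(3,0) = 27, L_eff = 1 - 27/255 = 0.894118 (inverted)
t(3,0) = 2.67 - 1.990·0.894118 = 0.891
Σt over all 6·5 pixels = 388121/8500 ≈ 45.6612941
V = pitch²·Σt = 1.03²·388121/8500 = 48.442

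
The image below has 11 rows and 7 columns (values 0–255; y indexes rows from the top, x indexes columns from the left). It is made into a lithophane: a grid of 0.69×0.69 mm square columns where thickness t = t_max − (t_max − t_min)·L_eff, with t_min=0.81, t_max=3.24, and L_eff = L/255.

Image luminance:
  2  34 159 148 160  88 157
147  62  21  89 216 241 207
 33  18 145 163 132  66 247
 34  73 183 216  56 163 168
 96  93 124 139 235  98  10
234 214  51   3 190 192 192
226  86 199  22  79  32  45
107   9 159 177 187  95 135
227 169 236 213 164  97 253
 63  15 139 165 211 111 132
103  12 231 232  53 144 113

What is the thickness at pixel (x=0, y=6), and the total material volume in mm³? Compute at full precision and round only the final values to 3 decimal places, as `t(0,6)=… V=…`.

t(0,6)=1.086 V=73.680

span = t_max - t_min = 3.24 - 0.81 = 2.430
L(0,6) = 226, L_eff = 226/255 = 0.886275
t(0,6) = 3.24 - 2.430·0.886275 = 1.086
Σt over all 11·7 pixels = 65772/425 ≈ 154.7576471
V = pitch²·Σt = 0.69²·65772/425 = 73.680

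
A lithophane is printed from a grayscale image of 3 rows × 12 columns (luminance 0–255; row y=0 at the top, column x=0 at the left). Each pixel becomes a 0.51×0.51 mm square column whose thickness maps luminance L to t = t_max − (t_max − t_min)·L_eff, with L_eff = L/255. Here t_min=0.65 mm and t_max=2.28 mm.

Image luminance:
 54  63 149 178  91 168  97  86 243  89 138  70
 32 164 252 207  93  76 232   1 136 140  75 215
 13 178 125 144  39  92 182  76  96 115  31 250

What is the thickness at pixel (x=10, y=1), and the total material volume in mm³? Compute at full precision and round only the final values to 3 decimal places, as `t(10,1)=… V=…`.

span = t_max - t_min = 2.28 - 0.65 = 1.630
L(10,1) = 75, L_eff = 75/255 = 0.294118
t(10,1) = 2.28 - 1.630·0.294118 = 1.801
Σt over all 3·12 pixels = 137747/2550 ≈ 54.0184314
V = pitch²·Σt = 0.51²·137747/2550 = 14.050

t(10,1)=1.801 V=14.050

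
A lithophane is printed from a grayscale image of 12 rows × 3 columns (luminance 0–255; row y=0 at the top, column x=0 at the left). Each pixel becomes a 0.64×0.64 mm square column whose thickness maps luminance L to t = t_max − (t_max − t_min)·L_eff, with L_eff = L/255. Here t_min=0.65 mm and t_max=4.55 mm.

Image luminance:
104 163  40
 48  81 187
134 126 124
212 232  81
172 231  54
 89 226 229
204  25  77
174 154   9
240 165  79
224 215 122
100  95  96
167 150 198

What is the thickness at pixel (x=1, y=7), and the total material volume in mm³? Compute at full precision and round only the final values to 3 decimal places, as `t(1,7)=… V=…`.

t(1,7)=2.195 V=35.601

span = t_max - t_min = 4.55 - 0.65 = 3.900
L(1,7) = 154, L_eff = 154/255 = 0.603922
t(1,7) = 4.55 - 3.900·0.603922 = 2.195
Σt over all 12·3 pixels = 73879/850 ≈ 86.9164706
V = pitch²·Σt = 0.64²·73879/850 = 35.601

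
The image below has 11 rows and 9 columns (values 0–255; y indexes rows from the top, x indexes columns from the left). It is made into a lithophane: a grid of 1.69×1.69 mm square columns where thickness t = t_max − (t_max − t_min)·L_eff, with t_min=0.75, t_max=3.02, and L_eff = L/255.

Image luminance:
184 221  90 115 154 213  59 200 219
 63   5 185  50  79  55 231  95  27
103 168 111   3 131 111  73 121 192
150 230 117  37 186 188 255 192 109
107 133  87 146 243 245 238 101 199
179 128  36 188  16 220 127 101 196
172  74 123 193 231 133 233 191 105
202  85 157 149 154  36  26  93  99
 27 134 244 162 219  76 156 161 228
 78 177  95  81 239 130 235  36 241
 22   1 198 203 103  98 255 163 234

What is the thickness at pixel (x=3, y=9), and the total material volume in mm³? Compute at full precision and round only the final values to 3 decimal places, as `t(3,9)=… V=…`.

span = t_max - t_min = 3.02 - 0.75 = 2.270
L(3,9) = 81, L_eff = 81/255 = 0.317647
t(3,9) = 3.02 - 2.270·0.317647 = 2.299
Σt over all 11·9 pixels = 2238431/12750 ≈ 175.5632157
V = pitch²·Σt = 1.69²·2238431/12750 = 501.426

t(3,9)=2.299 V=501.426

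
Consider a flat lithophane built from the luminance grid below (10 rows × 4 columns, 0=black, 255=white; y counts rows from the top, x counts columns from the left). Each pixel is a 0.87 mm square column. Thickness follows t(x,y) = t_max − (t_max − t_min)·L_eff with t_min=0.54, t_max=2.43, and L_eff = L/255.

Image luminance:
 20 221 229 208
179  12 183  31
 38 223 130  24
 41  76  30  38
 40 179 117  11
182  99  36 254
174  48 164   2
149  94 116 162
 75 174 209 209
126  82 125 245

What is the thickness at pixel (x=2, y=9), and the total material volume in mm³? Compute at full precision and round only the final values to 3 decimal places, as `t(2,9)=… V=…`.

t(2,9)=1.504 V=46.895

span = t_max - t_min = 2.43 - 0.54 = 1.890
L(2,9) = 125, L_eff = 125/255 = 0.490196
t(2,9) = 2.43 - 1.890·0.490196 = 1.504
Σt over all 10·4 pixels = 105327/1700 ≈ 61.9570588
V = pitch²·Σt = 0.87²·105327/1700 = 46.895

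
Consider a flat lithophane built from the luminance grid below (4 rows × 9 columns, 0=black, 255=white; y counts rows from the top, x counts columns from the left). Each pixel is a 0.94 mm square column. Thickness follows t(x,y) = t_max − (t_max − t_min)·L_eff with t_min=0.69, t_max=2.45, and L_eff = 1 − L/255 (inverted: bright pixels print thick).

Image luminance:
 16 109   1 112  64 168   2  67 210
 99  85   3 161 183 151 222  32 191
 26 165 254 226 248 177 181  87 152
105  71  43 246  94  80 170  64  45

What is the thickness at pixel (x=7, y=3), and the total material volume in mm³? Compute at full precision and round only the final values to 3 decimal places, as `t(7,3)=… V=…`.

span = t_max - t_min = 2.45 - 0.69 = 1.760
L(7,3) = 64, L_eff = 1 - 64/255 = 0.749020 (inverted)
t(7,3) = 2.45 - 1.760·0.749020 = 1.132
Σt over all 4·9 pixels = 69599/1275 ≈ 54.5874510
V = pitch²·Σt = 0.94²·69599/1275 = 48.233

t(7,3)=1.132 V=48.233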